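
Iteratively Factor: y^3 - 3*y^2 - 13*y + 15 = (y - 5)*(y^2 + 2*y - 3) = (y - 5)*(y + 3)*(y - 1)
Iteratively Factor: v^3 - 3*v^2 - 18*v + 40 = (v + 4)*(v^2 - 7*v + 10) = (v - 5)*(v + 4)*(v - 2)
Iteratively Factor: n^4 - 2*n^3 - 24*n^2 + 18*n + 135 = (n + 3)*(n^3 - 5*n^2 - 9*n + 45) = (n + 3)^2*(n^2 - 8*n + 15) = (n - 3)*(n + 3)^2*(n - 5)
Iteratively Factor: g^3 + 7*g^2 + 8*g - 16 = (g - 1)*(g^2 + 8*g + 16) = (g - 1)*(g + 4)*(g + 4)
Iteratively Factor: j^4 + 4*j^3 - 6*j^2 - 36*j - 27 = (j + 3)*(j^3 + j^2 - 9*j - 9) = (j + 1)*(j + 3)*(j^2 - 9) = (j + 1)*(j + 3)^2*(j - 3)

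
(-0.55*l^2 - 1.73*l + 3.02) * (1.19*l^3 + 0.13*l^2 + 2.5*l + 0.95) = -0.6545*l^5 - 2.1302*l^4 + 1.9939*l^3 - 4.4549*l^2 + 5.9065*l + 2.869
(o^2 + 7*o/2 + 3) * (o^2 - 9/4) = o^4 + 7*o^3/2 + 3*o^2/4 - 63*o/8 - 27/4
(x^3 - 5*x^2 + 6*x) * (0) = 0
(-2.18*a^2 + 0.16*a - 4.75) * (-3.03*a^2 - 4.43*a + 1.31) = 6.6054*a^4 + 9.1726*a^3 + 10.8279*a^2 + 21.2521*a - 6.2225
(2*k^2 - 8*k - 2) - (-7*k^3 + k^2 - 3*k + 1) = 7*k^3 + k^2 - 5*k - 3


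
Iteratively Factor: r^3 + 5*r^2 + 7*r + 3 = (r + 1)*(r^2 + 4*r + 3) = (r + 1)*(r + 3)*(r + 1)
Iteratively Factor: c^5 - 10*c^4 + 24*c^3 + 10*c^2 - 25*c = (c - 1)*(c^4 - 9*c^3 + 15*c^2 + 25*c) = (c - 5)*(c - 1)*(c^3 - 4*c^2 - 5*c) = (c - 5)^2*(c - 1)*(c^2 + c) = (c - 5)^2*(c - 1)*(c + 1)*(c)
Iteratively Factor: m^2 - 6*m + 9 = (m - 3)*(m - 3)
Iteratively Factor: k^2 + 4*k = (k)*(k + 4)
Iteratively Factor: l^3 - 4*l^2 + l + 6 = (l - 3)*(l^2 - l - 2) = (l - 3)*(l - 2)*(l + 1)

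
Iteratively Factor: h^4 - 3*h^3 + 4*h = (h)*(h^3 - 3*h^2 + 4) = h*(h + 1)*(h^2 - 4*h + 4) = h*(h - 2)*(h + 1)*(h - 2)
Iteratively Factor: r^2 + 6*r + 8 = (r + 2)*(r + 4)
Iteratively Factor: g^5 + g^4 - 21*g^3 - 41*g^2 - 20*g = (g)*(g^4 + g^3 - 21*g^2 - 41*g - 20) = g*(g + 1)*(g^3 - 21*g - 20) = g*(g + 1)^2*(g^2 - g - 20) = g*(g + 1)^2*(g + 4)*(g - 5)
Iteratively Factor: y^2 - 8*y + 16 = (y - 4)*(y - 4)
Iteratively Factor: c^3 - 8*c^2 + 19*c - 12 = (c - 4)*(c^2 - 4*c + 3) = (c - 4)*(c - 1)*(c - 3)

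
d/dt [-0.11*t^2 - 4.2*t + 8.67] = -0.22*t - 4.2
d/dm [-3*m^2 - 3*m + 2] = -6*m - 3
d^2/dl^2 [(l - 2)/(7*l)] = -4/(7*l^3)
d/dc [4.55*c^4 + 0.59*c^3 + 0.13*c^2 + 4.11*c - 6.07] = 18.2*c^3 + 1.77*c^2 + 0.26*c + 4.11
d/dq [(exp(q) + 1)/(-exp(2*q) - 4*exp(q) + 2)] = (2*(exp(q) + 1)*(exp(q) + 2) - exp(2*q) - 4*exp(q) + 2)*exp(q)/(exp(2*q) + 4*exp(q) - 2)^2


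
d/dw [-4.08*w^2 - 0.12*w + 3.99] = -8.16*w - 0.12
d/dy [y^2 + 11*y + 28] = 2*y + 11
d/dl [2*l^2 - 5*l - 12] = 4*l - 5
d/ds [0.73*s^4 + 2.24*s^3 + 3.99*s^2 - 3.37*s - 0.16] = 2.92*s^3 + 6.72*s^2 + 7.98*s - 3.37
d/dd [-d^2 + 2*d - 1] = 2 - 2*d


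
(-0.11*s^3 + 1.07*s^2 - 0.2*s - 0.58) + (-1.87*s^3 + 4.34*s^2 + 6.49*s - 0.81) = -1.98*s^3 + 5.41*s^2 + 6.29*s - 1.39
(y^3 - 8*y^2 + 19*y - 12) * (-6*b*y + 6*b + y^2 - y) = -6*b*y^4 + 54*b*y^3 - 162*b*y^2 + 186*b*y - 72*b + y^5 - 9*y^4 + 27*y^3 - 31*y^2 + 12*y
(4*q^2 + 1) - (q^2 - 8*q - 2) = 3*q^2 + 8*q + 3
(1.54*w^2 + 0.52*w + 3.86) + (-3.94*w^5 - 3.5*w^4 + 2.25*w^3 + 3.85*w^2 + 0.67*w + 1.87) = -3.94*w^5 - 3.5*w^4 + 2.25*w^3 + 5.39*w^2 + 1.19*w + 5.73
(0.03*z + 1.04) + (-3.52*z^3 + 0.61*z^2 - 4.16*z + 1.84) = -3.52*z^3 + 0.61*z^2 - 4.13*z + 2.88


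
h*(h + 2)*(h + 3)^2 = h^4 + 8*h^3 + 21*h^2 + 18*h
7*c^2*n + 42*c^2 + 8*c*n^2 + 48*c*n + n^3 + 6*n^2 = (c + n)*(7*c + n)*(n + 6)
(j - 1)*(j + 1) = j^2 - 1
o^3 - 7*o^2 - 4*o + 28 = (o - 7)*(o - 2)*(o + 2)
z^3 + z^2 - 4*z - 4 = (z - 2)*(z + 1)*(z + 2)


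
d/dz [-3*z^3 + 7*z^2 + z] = -9*z^2 + 14*z + 1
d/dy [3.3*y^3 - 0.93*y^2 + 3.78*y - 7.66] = 9.9*y^2 - 1.86*y + 3.78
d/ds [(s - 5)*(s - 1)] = 2*s - 6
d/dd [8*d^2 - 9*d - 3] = 16*d - 9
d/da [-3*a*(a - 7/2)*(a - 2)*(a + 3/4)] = -12*a^3 + 171*a^2/4 - 69*a/4 - 63/4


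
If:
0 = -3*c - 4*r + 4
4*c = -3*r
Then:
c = -12/7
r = 16/7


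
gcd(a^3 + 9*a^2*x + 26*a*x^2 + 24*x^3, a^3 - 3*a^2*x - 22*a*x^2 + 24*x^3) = a + 4*x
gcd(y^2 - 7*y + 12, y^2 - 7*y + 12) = y^2 - 7*y + 12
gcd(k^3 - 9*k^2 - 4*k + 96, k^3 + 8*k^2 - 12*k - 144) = k - 4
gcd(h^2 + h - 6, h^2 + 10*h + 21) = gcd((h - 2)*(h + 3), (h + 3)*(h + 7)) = h + 3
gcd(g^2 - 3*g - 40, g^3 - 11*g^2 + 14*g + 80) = g - 8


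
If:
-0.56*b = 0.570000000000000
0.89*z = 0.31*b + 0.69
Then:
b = -1.02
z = 0.42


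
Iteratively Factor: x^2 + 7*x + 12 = (x + 4)*(x + 3)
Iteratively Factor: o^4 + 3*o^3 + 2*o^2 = (o)*(o^3 + 3*o^2 + 2*o) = o*(o + 1)*(o^2 + 2*o) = o*(o + 1)*(o + 2)*(o)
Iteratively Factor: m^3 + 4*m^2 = (m)*(m^2 + 4*m) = m*(m + 4)*(m)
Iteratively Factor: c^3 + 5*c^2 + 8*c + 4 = (c + 2)*(c^2 + 3*c + 2) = (c + 1)*(c + 2)*(c + 2)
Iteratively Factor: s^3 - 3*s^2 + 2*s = (s - 1)*(s^2 - 2*s) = s*(s - 1)*(s - 2)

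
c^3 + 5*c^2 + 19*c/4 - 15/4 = (c - 1/2)*(c + 5/2)*(c + 3)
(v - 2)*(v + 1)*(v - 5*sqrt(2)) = v^3 - 5*sqrt(2)*v^2 - v^2 - 2*v + 5*sqrt(2)*v + 10*sqrt(2)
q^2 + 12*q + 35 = (q + 5)*(q + 7)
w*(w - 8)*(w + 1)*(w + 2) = w^4 - 5*w^3 - 22*w^2 - 16*w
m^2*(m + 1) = m^3 + m^2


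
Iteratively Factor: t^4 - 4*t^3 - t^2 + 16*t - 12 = (t - 1)*(t^3 - 3*t^2 - 4*t + 12) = (t - 1)*(t + 2)*(t^2 - 5*t + 6) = (t - 3)*(t - 1)*(t + 2)*(t - 2)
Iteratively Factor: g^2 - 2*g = (g)*(g - 2)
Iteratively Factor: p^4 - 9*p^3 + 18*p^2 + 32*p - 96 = (p - 3)*(p^3 - 6*p^2 + 32) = (p - 4)*(p - 3)*(p^2 - 2*p - 8) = (p - 4)^2*(p - 3)*(p + 2)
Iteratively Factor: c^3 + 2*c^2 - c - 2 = (c - 1)*(c^2 + 3*c + 2) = (c - 1)*(c + 2)*(c + 1)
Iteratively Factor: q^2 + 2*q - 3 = (q - 1)*(q + 3)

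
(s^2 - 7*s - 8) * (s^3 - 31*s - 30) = s^5 - 7*s^4 - 39*s^3 + 187*s^2 + 458*s + 240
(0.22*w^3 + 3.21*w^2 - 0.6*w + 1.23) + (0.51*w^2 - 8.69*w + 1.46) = 0.22*w^3 + 3.72*w^2 - 9.29*w + 2.69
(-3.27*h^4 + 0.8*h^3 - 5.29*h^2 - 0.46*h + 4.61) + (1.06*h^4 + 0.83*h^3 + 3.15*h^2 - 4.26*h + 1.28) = -2.21*h^4 + 1.63*h^3 - 2.14*h^2 - 4.72*h + 5.89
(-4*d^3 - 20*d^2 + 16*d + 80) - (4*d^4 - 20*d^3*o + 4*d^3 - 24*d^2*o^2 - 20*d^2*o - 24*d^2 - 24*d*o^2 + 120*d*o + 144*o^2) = -4*d^4 + 20*d^3*o - 8*d^3 + 24*d^2*o^2 + 20*d^2*o + 4*d^2 + 24*d*o^2 - 120*d*o + 16*d - 144*o^2 + 80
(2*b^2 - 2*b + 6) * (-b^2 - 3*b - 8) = -2*b^4 - 4*b^3 - 16*b^2 - 2*b - 48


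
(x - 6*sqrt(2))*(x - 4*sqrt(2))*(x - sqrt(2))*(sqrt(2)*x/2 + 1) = sqrt(2)*x^4/2 - 10*x^3 + 23*sqrt(2)*x^2 + 20*x - 48*sqrt(2)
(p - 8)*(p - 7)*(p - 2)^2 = p^4 - 19*p^3 + 120*p^2 - 284*p + 224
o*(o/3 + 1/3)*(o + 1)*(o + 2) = o^4/3 + 4*o^3/3 + 5*o^2/3 + 2*o/3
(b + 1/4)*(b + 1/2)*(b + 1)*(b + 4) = b^4 + 23*b^3/4 + 63*b^2/8 + 29*b/8 + 1/2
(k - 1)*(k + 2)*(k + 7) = k^3 + 8*k^2 + 5*k - 14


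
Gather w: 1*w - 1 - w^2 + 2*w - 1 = -w^2 + 3*w - 2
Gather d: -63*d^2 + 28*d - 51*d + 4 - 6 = -63*d^2 - 23*d - 2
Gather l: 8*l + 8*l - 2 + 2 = 16*l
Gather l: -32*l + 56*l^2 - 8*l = 56*l^2 - 40*l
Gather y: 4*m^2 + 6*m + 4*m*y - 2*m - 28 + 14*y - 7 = 4*m^2 + 4*m + y*(4*m + 14) - 35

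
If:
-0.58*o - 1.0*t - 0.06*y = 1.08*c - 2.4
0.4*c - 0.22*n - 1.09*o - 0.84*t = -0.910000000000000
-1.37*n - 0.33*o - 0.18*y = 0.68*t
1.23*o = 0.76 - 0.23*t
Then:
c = 0.914170664797669 - 0.0619179115212712*y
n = -0.134865202097046*y - 0.682541702338804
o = 0.396753595783094 - 0.00144119024428575*y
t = 0.00770723478465858*y + 1.18257859646432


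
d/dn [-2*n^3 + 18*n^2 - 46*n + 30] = -6*n^2 + 36*n - 46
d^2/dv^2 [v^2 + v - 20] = 2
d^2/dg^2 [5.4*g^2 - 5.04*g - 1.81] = 10.8000000000000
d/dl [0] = 0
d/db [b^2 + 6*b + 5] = 2*b + 6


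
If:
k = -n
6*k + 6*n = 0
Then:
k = -n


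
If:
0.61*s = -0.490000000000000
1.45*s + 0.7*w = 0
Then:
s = -0.80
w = 1.66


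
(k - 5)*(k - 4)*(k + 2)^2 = k^4 - 5*k^3 - 12*k^2 + 44*k + 80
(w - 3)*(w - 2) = w^2 - 5*w + 6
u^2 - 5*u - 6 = (u - 6)*(u + 1)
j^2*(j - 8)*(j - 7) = j^4 - 15*j^3 + 56*j^2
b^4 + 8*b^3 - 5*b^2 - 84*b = b*(b - 3)*(b + 4)*(b + 7)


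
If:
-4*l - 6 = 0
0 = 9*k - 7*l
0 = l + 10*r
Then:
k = -7/6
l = -3/2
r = 3/20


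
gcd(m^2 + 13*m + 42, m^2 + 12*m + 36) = m + 6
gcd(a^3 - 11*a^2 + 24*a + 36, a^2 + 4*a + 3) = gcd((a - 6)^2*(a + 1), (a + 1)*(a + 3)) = a + 1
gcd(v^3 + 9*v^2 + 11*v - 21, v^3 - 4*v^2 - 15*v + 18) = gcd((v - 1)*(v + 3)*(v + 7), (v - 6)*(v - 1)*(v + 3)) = v^2 + 2*v - 3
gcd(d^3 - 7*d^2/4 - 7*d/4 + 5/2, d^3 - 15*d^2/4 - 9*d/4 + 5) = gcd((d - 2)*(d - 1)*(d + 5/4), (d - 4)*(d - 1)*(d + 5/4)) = d^2 + d/4 - 5/4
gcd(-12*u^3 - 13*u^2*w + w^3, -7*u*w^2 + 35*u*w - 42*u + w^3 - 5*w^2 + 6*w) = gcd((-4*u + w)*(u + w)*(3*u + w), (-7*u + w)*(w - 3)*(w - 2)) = 1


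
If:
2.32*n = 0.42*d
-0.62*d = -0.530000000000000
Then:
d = 0.85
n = 0.15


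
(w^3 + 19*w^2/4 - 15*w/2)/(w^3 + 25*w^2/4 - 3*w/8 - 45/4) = 2*w/(2*w + 3)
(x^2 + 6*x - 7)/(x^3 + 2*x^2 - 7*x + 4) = (x + 7)/(x^2 + 3*x - 4)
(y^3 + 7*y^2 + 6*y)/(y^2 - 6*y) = (y^2 + 7*y + 6)/(y - 6)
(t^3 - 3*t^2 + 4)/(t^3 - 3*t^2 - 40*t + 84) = (t^2 - t - 2)/(t^2 - t - 42)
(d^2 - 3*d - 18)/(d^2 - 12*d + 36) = (d + 3)/(d - 6)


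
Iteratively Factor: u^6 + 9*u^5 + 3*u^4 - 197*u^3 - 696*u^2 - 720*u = (u + 3)*(u^5 + 6*u^4 - 15*u^3 - 152*u^2 - 240*u) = u*(u + 3)*(u^4 + 6*u^3 - 15*u^2 - 152*u - 240) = u*(u - 5)*(u + 3)*(u^3 + 11*u^2 + 40*u + 48) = u*(u - 5)*(u + 3)*(u + 4)*(u^2 + 7*u + 12) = u*(u - 5)*(u + 3)*(u + 4)^2*(u + 3)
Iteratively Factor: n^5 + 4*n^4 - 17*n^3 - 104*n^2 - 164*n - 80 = (n + 2)*(n^4 + 2*n^3 - 21*n^2 - 62*n - 40) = (n - 5)*(n + 2)*(n^3 + 7*n^2 + 14*n + 8) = (n - 5)*(n + 2)^2*(n^2 + 5*n + 4) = (n - 5)*(n + 2)^2*(n + 4)*(n + 1)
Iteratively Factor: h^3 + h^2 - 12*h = (h)*(h^2 + h - 12) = h*(h - 3)*(h + 4)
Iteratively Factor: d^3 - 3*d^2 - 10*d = (d)*(d^2 - 3*d - 10) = d*(d - 5)*(d + 2)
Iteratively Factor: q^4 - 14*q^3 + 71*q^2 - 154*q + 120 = (q - 3)*(q^3 - 11*q^2 + 38*q - 40) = (q - 5)*(q - 3)*(q^2 - 6*q + 8) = (q - 5)*(q - 3)*(q - 2)*(q - 4)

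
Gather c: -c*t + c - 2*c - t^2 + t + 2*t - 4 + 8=c*(-t - 1) - t^2 + 3*t + 4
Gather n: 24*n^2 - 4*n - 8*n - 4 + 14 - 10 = 24*n^2 - 12*n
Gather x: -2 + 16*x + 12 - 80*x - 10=-64*x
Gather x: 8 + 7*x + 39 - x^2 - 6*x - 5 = -x^2 + x + 42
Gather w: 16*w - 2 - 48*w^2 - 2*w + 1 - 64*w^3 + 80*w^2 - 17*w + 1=-64*w^3 + 32*w^2 - 3*w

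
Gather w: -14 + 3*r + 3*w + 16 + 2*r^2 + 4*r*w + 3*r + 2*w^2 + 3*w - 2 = 2*r^2 + 6*r + 2*w^2 + w*(4*r + 6)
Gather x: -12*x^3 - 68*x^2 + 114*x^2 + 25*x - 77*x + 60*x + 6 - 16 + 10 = -12*x^3 + 46*x^2 + 8*x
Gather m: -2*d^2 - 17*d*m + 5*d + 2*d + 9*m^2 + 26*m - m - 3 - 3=-2*d^2 + 7*d + 9*m^2 + m*(25 - 17*d) - 6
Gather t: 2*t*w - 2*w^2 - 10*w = 2*t*w - 2*w^2 - 10*w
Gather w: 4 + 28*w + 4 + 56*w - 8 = 84*w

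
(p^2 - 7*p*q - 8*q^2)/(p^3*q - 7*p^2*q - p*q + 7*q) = (p^2 - 7*p*q - 8*q^2)/(q*(p^3 - 7*p^2 - p + 7))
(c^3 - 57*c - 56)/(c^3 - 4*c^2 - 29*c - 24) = (c + 7)/(c + 3)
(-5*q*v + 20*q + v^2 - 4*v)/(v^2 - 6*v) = (-5*q*v + 20*q + v^2 - 4*v)/(v*(v - 6))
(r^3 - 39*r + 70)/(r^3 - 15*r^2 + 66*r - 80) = (r + 7)/(r - 8)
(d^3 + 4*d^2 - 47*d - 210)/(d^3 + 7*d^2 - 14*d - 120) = (d - 7)/(d - 4)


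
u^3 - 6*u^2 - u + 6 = (u - 6)*(u - 1)*(u + 1)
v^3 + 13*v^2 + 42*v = v*(v + 6)*(v + 7)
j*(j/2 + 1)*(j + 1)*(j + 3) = j^4/2 + 3*j^3 + 11*j^2/2 + 3*j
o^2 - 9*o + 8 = (o - 8)*(o - 1)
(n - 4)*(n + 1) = n^2 - 3*n - 4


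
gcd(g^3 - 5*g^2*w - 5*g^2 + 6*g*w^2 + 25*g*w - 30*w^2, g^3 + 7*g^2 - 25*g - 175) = g - 5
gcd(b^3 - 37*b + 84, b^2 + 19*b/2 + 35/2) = b + 7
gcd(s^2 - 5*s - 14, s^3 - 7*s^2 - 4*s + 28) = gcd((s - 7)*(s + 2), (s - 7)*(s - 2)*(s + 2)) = s^2 - 5*s - 14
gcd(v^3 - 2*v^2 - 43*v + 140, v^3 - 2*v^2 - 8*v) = v - 4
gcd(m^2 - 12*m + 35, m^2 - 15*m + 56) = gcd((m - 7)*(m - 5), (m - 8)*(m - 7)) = m - 7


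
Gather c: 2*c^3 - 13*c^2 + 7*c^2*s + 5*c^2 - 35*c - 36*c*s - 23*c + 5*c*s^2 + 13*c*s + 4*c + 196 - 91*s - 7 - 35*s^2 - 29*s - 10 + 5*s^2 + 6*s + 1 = 2*c^3 + c^2*(7*s - 8) + c*(5*s^2 - 23*s - 54) - 30*s^2 - 114*s + 180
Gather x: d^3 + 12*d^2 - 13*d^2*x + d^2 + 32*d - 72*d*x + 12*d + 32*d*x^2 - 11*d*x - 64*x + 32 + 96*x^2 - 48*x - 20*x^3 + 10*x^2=d^3 + 13*d^2 + 44*d - 20*x^3 + x^2*(32*d + 106) + x*(-13*d^2 - 83*d - 112) + 32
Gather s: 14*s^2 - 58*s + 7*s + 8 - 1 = 14*s^2 - 51*s + 7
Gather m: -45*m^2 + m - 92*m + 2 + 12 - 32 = -45*m^2 - 91*m - 18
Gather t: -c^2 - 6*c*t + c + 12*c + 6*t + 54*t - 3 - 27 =-c^2 + 13*c + t*(60 - 6*c) - 30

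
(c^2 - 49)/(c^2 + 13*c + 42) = (c - 7)/(c + 6)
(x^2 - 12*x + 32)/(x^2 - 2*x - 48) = (x - 4)/(x + 6)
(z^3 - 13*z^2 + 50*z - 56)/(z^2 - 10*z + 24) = (z^2 - 9*z + 14)/(z - 6)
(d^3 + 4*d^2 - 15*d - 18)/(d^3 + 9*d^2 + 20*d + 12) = (d - 3)/(d + 2)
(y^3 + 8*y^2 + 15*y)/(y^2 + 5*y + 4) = y*(y^2 + 8*y + 15)/(y^2 + 5*y + 4)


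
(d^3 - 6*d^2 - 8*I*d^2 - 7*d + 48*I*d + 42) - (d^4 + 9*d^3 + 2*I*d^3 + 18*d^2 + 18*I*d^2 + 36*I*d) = -d^4 - 8*d^3 - 2*I*d^3 - 24*d^2 - 26*I*d^2 - 7*d + 12*I*d + 42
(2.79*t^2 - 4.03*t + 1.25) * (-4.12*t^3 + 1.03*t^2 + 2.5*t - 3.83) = -11.4948*t^5 + 19.4773*t^4 - 2.3259*t^3 - 19.4732*t^2 + 18.5599*t - 4.7875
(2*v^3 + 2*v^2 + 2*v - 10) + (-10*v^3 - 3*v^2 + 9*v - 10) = -8*v^3 - v^2 + 11*v - 20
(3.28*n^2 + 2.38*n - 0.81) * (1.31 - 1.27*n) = -4.1656*n^3 + 1.2742*n^2 + 4.1465*n - 1.0611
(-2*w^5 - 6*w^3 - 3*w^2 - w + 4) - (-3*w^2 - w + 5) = -2*w^5 - 6*w^3 - 1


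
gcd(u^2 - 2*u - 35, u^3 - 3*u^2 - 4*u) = 1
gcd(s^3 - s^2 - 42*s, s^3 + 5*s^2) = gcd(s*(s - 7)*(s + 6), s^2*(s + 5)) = s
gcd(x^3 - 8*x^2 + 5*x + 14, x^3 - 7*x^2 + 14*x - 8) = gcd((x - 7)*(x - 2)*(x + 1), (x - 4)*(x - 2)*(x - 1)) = x - 2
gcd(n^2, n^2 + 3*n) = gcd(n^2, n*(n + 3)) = n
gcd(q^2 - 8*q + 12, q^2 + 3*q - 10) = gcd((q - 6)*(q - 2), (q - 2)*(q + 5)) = q - 2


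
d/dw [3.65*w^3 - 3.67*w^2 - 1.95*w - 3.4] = 10.95*w^2 - 7.34*w - 1.95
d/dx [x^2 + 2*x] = 2*x + 2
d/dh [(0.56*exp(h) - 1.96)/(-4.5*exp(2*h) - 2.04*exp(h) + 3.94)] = (2.52*exp(2*h) - 17.64*exp(h) - 1.792)*exp(h)/(20.25*exp(4*h) + 18.36*exp(3*h) - 31.2984*exp(2*h) - 16.0752*exp(h) + 15.5236)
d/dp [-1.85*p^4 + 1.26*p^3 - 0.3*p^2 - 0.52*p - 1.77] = -7.4*p^3 + 3.78*p^2 - 0.6*p - 0.52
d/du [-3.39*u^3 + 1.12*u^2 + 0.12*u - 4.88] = -10.17*u^2 + 2.24*u + 0.12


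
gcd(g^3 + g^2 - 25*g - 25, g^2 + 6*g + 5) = g^2 + 6*g + 5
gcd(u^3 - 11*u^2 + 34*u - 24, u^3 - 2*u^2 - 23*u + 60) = u - 4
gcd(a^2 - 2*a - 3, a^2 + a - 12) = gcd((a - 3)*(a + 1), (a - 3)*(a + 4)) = a - 3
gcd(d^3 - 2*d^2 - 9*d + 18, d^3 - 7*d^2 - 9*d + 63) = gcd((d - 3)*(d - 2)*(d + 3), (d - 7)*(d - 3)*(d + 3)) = d^2 - 9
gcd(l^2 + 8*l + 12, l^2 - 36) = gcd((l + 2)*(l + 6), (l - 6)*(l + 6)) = l + 6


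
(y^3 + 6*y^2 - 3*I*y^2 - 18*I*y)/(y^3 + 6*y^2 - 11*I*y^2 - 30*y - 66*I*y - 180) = y*(y - 3*I)/(y^2 - 11*I*y - 30)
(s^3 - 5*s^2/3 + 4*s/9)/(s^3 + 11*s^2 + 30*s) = (9*s^2 - 15*s + 4)/(9*(s^2 + 11*s + 30))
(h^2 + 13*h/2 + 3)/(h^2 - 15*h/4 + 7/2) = 2*(2*h^2 + 13*h + 6)/(4*h^2 - 15*h + 14)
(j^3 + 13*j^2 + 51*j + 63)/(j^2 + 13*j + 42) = (j^2 + 6*j + 9)/(j + 6)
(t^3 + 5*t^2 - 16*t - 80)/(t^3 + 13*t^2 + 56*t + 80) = (t - 4)/(t + 4)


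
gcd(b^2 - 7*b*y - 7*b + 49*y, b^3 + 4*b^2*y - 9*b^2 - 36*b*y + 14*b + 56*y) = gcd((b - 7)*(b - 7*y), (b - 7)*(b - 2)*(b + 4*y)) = b - 7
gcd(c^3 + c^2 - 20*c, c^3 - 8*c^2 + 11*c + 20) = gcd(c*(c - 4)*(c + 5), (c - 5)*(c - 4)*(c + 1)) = c - 4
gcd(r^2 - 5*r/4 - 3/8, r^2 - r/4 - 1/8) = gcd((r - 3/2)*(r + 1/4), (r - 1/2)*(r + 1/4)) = r + 1/4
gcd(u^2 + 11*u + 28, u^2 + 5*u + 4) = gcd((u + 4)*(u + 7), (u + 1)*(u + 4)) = u + 4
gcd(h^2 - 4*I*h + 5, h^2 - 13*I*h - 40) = h - 5*I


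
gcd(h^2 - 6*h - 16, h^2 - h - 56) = h - 8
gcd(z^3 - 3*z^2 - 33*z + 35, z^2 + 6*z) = 1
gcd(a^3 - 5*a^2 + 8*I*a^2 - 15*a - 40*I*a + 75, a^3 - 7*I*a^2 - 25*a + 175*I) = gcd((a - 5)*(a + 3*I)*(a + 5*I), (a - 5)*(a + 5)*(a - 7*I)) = a - 5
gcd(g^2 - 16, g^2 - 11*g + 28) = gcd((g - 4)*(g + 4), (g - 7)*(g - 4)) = g - 4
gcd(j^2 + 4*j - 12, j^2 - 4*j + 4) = j - 2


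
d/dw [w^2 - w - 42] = 2*w - 1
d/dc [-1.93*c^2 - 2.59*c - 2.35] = -3.86*c - 2.59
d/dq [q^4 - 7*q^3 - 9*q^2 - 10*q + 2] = 4*q^3 - 21*q^2 - 18*q - 10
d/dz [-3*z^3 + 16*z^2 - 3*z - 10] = -9*z^2 + 32*z - 3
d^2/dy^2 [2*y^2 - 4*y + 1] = 4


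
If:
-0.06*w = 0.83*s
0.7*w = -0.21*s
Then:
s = 0.00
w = 0.00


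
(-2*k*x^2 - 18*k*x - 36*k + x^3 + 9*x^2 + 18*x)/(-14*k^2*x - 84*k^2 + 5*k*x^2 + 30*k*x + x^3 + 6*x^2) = (x + 3)/(7*k + x)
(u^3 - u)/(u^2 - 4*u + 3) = u*(u + 1)/(u - 3)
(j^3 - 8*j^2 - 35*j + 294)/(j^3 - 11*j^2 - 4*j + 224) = (j^2 - j - 42)/(j^2 - 4*j - 32)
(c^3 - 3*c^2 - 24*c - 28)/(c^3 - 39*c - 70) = (c + 2)/(c + 5)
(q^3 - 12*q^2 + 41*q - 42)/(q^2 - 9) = (q^2 - 9*q + 14)/(q + 3)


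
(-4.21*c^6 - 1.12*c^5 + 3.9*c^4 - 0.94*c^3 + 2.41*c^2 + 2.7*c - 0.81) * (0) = 0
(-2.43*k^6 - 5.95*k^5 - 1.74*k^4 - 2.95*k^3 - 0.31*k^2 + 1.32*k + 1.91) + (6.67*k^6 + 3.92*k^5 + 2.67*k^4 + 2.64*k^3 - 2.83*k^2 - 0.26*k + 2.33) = 4.24*k^6 - 2.03*k^5 + 0.93*k^4 - 0.31*k^3 - 3.14*k^2 + 1.06*k + 4.24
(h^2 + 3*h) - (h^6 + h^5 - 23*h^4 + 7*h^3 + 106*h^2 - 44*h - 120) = -h^6 - h^5 + 23*h^4 - 7*h^3 - 105*h^2 + 47*h + 120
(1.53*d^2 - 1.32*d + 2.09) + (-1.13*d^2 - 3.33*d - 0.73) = 0.4*d^2 - 4.65*d + 1.36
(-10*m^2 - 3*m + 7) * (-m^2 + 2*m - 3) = 10*m^4 - 17*m^3 + 17*m^2 + 23*m - 21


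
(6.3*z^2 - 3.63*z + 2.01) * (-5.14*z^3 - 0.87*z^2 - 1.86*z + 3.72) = -32.382*z^5 + 13.1772*z^4 - 18.8913*z^3 + 28.4391*z^2 - 17.2422*z + 7.4772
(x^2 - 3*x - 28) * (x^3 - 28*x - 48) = x^5 - 3*x^4 - 56*x^3 + 36*x^2 + 928*x + 1344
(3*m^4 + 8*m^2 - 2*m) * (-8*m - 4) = -24*m^5 - 12*m^4 - 64*m^3 - 16*m^2 + 8*m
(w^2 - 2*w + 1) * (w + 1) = w^3 - w^2 - w + 1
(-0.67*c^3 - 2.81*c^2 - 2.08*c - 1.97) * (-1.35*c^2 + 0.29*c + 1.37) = 0.9045*c^5 + 3.5992*c^4 + 1.0752*c^3 - 1.7934*c^2 - 3.4209*c - 2.6989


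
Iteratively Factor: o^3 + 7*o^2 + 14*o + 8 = (o + 4)*(o^2 + 3*o + 2) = (o + 1)*(o + 4)*(o + 2)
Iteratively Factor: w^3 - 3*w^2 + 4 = (w - 2)*(w^2 - w - 2) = (w - 2)^2*(w + 1)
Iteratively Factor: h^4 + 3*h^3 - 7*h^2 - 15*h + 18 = (h - 1)*(h^3 + 4*h^2 - 3*h - 18) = (h - 2)*(h - 1)*(h^2 + 6*h + 9) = (h - 2)*(h - 1)*(h + 3)*(h + 3)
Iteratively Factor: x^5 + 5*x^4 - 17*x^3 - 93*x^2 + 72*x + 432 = (x + 4)*(x^4 + x^3 - 21*x^2 - 9*x + 108) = (x - 3)*(x + 4)*(x^3 + 4*x^2 - 9*x - 36) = (x - 3)^2*(x + 4)*(x^2 + 7*x + 12) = (x - 3)^2*(x + 4)^2*(x + 3)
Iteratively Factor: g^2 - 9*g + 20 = (g - 5)*(g - 4)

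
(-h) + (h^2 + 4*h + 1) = h^2 + 3*h + 1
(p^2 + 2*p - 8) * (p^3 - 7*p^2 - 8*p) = p^5 - 5*p^4 - 30*p^3 + 40*p^2 + 64*p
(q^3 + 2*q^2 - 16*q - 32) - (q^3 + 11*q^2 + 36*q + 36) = -9*q^2 - 52*q - 68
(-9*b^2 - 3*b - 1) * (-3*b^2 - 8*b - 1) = 27*b^4 + 81*b^3 + 36*b^2 + 11*b + 1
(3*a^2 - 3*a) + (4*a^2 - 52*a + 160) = 7*a^2 - 55*a + 160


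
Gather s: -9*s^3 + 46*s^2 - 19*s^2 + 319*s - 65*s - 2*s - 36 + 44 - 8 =-9*s^3 + 27*s^2 + 252*s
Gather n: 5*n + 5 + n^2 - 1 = n^2 + 5*n + 4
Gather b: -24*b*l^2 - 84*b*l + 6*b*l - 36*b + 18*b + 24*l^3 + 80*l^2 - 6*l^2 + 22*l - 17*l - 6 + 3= b*(-24*l^2 - 78*l - 18) + 24*l^3 + 74*l^2 + 5*l - 3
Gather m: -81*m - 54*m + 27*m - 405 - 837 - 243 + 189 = -108*m - 1296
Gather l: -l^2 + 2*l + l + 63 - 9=-l^2 + 3*l + 54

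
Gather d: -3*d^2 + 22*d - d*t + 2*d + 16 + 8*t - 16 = -3*d^2 + d*(24 - t) + 8*t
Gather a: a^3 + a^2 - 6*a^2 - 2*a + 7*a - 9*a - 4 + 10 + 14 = a^3 - 5*a^2 - 4*a + 20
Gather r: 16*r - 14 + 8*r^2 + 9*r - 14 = 8*r^2 + 25*r - 28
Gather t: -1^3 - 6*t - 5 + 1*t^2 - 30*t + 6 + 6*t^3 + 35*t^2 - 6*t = 6*t^3 + 36*t^2 - 42*t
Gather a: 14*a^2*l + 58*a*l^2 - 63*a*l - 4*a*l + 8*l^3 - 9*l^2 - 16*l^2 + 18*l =14*a^2*l + a*(58*l^2 - 67*l) + 8*l^3 - 25*l^2 + 18*l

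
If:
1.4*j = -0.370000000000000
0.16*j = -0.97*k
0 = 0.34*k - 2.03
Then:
No Solution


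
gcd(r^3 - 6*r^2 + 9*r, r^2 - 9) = r - 3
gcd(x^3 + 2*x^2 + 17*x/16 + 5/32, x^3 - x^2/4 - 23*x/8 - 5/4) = x^2 + 7*x/4 + 5/8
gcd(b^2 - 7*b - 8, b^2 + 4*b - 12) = 1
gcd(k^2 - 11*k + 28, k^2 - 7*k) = k - 7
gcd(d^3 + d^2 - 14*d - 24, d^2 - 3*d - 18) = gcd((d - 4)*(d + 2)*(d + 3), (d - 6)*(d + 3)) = d + 3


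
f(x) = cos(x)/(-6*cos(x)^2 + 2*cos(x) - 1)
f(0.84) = -0.29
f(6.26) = -0.20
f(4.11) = 0.14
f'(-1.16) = -0.03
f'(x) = (-12*sin(x)*cos(x) + 2*sin(x))*cos(x)/(-6*cos(x)^2 + 2*cos(x) - 1)^2 - sin(x)/(-6*cos(x)^2 + 2*cos(x) - 1) = (1 - 6*cos(x)^2)*sin(x)/(6*sin(x)^2 + 2*cos(x) - 7)^2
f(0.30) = -0.21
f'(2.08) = -0.03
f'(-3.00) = 0.01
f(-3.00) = 0.11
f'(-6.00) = -0.06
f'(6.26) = 0.00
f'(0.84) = -0.23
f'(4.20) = 0.03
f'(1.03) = -0.21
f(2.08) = 0.14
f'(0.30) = -0.06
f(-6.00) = -0.21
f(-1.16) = -0.34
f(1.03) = -0.33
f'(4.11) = 0.05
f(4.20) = 0.14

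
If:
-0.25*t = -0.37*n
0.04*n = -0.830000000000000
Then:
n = -20.75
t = -30.71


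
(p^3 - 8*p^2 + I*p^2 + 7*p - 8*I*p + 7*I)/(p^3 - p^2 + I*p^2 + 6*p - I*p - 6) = (p^2 + p*(-7 + I) - 7*I)/(p^2 + I*p + 6)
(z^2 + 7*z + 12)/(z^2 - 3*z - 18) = (z + 4)/(z - 6)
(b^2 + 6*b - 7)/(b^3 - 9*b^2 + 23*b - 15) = (b + 7)/(b^2 - 8*b + 15)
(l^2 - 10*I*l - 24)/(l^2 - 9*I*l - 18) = (l - 4*I)/(l - 3*I)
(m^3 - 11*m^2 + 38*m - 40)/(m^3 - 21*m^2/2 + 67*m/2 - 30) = 2*(m - 2)/(2*m - 3)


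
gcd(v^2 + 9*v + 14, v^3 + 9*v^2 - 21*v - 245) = v + 7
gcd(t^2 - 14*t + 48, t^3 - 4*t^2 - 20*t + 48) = t - 6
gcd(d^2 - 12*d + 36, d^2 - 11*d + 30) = d - 6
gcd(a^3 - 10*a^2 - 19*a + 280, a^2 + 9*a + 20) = a + 5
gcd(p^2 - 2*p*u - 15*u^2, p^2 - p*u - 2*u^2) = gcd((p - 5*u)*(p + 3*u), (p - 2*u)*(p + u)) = 1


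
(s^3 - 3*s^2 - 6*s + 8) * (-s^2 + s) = -s^5 + 4*s^4 + 3*s^3 - 14*s^2 + 8*s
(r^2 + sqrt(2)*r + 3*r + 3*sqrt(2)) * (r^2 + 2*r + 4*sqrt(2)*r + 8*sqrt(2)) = r^4 + 5*r^3 + 5*sqrt(2)*r^3 + 14*r^2 + 25*sqrt(2)*r^2 + 40*r + 30*sqrt(2)*r + 48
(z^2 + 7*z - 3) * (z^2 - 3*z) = z^4 + 4*z^3 - 24*z^2 + 9*z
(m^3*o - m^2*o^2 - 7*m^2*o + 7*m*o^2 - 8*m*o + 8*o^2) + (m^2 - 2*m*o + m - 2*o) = m^3*o - m^2*o^2 - 7*m^2*o + m^2 + 7*m*o^2 - 10*m*o + m + 8*o^2 - 2*o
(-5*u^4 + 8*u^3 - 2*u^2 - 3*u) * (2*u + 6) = -10*u^5 - 14*u^4 + 44*u^3 - 18*u^2 - 18*u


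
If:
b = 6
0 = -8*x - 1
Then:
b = 6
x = -1/8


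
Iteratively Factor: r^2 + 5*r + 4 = (r + 4)*(r + 1)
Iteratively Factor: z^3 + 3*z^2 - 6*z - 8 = (z + 1)*(z^2 + 2*z - 8) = (z - 2)*(z + 1)*(z + 4)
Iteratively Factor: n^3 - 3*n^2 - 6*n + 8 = (n - 1)*(n^2 - 2*n - 8) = (n - 1)*(n + 2)*(n - 4)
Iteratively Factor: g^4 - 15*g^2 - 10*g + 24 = (g + 3)*(g^3 - 3*g^2 - 6*g + 8) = (g - 4)*(g + 3)*(g^2 + g - 2) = (g - 4)*(g - 1)*(g + 3)*(g + 2)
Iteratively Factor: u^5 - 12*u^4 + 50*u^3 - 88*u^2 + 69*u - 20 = (u - 4)*(u^4 - 8*u^3 + 18*u^2 - 16*u + 5) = (u - 4)*(u - 1)*(u^3 - 7*u^2 + 11*u - 5) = (u - 5)*(u - 4)*(u - 1)*(u^2 - 2*u + 1) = (u - 5)*(u - 4)*(u - 1)^2*(u - 1)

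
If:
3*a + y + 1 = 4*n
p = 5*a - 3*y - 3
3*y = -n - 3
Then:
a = -13*y/3 - 13/3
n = -3*y - 3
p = -74*y/3 - 74/3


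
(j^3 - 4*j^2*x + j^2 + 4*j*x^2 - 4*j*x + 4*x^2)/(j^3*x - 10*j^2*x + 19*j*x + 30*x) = (j^2 - 4*j*x + 4*x^2)/(x*(j^2 - 11*j + 30))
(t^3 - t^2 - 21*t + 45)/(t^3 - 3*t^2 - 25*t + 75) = (t - 3)/(t - 5)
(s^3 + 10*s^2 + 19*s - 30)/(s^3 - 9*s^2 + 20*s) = (s^3 + 10*s^2 + 19*s - 30)/(s*(s^2 - 9*s + 20))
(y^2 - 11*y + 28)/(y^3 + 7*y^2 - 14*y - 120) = (y - 7)/(y^2 + 11*y + 30)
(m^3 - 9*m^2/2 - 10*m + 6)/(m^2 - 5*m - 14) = (m^2 - 13*m/2 + 3)/(m - 7)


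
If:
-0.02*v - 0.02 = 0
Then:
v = -1.00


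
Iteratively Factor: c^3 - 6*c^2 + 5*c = (c - 1)*(c^2 - 5*c) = (c - 5)*(c - 1)*(c)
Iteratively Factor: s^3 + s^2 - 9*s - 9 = (s + 1)*(s^2 - 9) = (s - 3)*(s + 1)*(s + 3)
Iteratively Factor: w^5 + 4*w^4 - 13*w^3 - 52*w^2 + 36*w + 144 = (w - 3)*(w^4 + 7*w^3 + 8*w^2 - 28*w - 48) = (w - 3)*(w + 3)*(w^3 + 4*w^2 - 4*w - 16) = (w - 3)*(w + 2)*(w + 3)*(w^2 + 2*w - 8) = (w - 3)*(w - 2)*(w + 2)*(w + 3)*(w + 4)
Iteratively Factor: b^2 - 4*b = (b - 4)*(b)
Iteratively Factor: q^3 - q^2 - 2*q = (q + 1)*(q^2 - 2*q) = q*(q + 1)*(q - 2)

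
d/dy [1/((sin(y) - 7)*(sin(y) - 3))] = 2*(5 - sin(y))*cos(y)/((sin(y) - 7)^2*(sin(y) - 3)^2)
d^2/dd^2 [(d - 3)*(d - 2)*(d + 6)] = 6*d + 2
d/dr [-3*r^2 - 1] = -6*r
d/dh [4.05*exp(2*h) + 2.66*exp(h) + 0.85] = (8.1*exp(h) + 2.66)*exp(h)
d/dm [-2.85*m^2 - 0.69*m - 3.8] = -5.7*m - 0.69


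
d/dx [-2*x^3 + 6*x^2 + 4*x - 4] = -6*x^2 + 12*x + 4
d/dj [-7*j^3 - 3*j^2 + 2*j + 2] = -21*j^2 - 6*j + 2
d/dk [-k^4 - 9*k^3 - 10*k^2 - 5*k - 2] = -4*k^3 - 27*k^2 - 20*k - 5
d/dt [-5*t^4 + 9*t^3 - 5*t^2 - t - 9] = -20*t^3 + 27*t^2 - 10*t - 1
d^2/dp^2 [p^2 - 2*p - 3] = 2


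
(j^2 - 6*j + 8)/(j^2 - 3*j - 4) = (j - 2)/(j + 1)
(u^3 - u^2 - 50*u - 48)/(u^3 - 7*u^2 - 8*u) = (u + 6)/u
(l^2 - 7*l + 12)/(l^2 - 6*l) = (l^2 - 7*l + 12)/(l*(l - 6))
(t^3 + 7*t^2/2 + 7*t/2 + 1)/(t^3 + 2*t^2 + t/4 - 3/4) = 2*(2*t^2 + 5*t + 2)/(4*t^2 + 4*t - 3)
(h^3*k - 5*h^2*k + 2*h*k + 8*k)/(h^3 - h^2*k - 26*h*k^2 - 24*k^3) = k*(-h^3 + 5*h^2 - 2*h - 8)/(-h^3 + h^2*k + 26*h*k^2 + 24*k^3)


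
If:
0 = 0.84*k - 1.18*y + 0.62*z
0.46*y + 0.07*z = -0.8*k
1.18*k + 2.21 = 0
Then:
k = -1.87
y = 2.23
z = 6.77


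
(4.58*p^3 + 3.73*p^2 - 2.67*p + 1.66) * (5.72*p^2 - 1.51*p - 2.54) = 26.1976*p^5 + 14.4198*p^4 - 32.5379*p^3 + 4.0527*p^2 + 4.2752*p - 4.2164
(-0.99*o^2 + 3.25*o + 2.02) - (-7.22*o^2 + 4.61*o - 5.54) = 6.23*o^2 - 1.36*o + 7.56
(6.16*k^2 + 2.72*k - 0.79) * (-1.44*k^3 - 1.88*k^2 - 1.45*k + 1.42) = -8.8704*k^5 - 15.4976*k^4 - 12.908*k^3 + 6.2884*k^2 + 5.0079*k - 1.1218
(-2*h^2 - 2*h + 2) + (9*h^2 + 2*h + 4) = 7*h^2 + 6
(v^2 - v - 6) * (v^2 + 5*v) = v^4 + 4*v^3 - 11*v^2 - 30*v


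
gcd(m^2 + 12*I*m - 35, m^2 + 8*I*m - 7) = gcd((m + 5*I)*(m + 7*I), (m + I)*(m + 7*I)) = m + 7*I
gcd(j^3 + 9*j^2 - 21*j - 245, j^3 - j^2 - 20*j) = j - 5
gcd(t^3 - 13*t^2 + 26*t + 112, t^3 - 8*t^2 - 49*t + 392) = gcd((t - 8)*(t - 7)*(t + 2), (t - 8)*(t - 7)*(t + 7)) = t^2 - 15*t + 56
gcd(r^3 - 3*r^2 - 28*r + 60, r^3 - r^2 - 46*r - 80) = r + 5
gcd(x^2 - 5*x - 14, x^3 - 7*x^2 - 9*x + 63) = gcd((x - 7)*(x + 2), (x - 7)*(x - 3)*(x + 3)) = x - 7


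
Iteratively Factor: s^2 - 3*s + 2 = (s - 1)*(s - 2)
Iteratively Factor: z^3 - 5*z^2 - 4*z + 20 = (z - 2)*(z^2 - 3*z - 10) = (z - 5)*(z - 2)*(z + 2)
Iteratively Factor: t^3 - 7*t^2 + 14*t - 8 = (t - 1)*(t^2 - 6*t + 8) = (t - 2)*(t - 1)*(t - 4)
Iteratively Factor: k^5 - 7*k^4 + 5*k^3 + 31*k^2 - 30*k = (k - 3)*(k^4 - 4*k^3 - 7*k^2 + 10*k) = (k - 5)*(k - 3)*(k^3 + k^2 - 2*k) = (k - 5)*(k - 3)*(k - 1)*(k^2 + 2*k) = k*(k - 5)*(k - 3)*(k - 1)*(k + 2)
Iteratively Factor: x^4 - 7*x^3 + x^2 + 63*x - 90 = (x - 2)*(x^3 - 5*x^2 - 9*x + 45) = (x - 2)*(x + 3)*(x^2 - 8*x + 15) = (x - 5)*(x - 2)*(x + 3)*(x - 3)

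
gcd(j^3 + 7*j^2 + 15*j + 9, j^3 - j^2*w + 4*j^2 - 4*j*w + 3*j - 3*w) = j^2 + 4*j + 3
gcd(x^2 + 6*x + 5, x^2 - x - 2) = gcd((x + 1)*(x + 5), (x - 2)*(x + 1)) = x + 1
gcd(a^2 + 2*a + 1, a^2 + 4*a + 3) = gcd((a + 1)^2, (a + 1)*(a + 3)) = a + 1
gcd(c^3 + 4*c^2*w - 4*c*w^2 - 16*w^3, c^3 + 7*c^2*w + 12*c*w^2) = c + 4*w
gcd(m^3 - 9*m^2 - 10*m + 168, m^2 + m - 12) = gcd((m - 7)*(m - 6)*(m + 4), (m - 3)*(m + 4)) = m + 4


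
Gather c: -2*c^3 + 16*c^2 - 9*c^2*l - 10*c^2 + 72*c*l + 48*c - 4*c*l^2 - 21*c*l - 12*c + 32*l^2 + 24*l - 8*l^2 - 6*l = -2*c^3 + c^2*(6 - 9*l) + c*(-4*l^2 + 51*l + 36) + 24*l^2 + 18*l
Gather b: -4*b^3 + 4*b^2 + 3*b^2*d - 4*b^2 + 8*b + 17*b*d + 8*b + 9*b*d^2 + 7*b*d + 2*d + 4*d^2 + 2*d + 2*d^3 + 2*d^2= -4*b^3 + 3*b^2*d + b*(9*d^2 + 24*d + 16) + 2*d^3 + 6*d^2 + 4*d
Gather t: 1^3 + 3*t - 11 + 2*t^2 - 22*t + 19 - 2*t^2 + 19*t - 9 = 0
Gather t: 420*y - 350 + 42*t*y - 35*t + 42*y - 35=t*(42*y - 35) + 462*y - 385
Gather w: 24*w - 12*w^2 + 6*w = -12*w^2 + 30*w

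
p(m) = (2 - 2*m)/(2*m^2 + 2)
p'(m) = -4*m*(2 - 2*m)/(2*m^2 + 2)^2 - 2/(2*m^2 + 2)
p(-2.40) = 0.50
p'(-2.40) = 0.21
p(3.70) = -0.18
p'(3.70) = 0.02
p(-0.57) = 1.18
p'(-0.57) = 0.26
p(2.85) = -0.20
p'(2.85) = 0.02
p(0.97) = 0.02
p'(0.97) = -0.53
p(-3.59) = 0.33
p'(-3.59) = 0.10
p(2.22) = -0.21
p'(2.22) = -0.01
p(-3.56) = 0.33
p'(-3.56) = 0.10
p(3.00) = -0.20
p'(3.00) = 0.02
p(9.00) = -0.10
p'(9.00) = 0.01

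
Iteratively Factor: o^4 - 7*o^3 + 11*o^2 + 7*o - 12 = (o + 1)*(o^3 - 8*o^2 + 19*o - 12) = (o - 4)*(o + 1)*(o^2 - 4*o + 3) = (o - 4)*(o - 1)*(o + 1)*(o - 3)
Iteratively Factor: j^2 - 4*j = (j)*(j - 4)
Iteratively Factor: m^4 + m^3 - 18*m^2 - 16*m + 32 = (m + 2)*(m^3 - m^2 - 16*m + 16) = (m + 2)*(m + 4)*(m^2 - 5*m + 4) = (m - 4)*(m + 2)*(m + 4)*(m - 1)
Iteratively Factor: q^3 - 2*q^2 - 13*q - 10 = (q + 2)*(q^2 - 4*q - 5) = (q - 5)*(q + 2)*(q + 1)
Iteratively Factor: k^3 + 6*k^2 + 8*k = (k)*(k^2 + 6*k + 8) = k*(k + 2)*(k + 4)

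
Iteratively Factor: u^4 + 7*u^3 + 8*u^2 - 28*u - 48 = (u + 3)*(u^3 + 4*u^2 - 4*u - 16) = (u + 3)*(u + 4)*(u^2 - 4) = (u + 2)*(u + 3)*(u + 4)*(u - 2)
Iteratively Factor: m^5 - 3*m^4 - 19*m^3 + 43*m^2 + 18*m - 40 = (m - 5)*(m^4 + 2*m^3 - 9*m^2 - 2*m + 8) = (m - 5)*(m - 1)*(m^3 + 3*m^2 - 6*m - 8) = (m - 5)*(m - 1)*(m + 1)*(m^2 + 2*m - 8) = (m - 5)*(m - 1)*(m + 1)*(m + 4)*(m - 2)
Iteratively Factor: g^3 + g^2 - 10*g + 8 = (g - 2)*(g^2 + 3*g - 4) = (g - 2)*(g + 4)*(g - 1)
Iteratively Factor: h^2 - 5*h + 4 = (h - 4)*(h - 1)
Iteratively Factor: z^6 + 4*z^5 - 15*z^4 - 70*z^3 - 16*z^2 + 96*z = (z - 1)*(z^5 + 5*z^4 - 10*z^3 - 80*z^2 - 96*z) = (z - 1)*(z + 4)*(z^4 + z^3 - 14*z^2 - 24*z) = (z - 4)*(z - 1)*(z + 4)*(z^3 + 5*z^2 + 6*z) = z*(z - 4)*(z - 1)*(z + 4)*(z^2 + 5*z + 6) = z*(z - 4)*(z - 1)*(z + 2)*(z + 4)*(z + 3)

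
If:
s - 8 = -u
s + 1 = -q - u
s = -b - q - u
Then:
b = 1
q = -9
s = 8 - u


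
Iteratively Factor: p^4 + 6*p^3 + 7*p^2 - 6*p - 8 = (p - 1)*(p^3 + 7*p^2 + 14*p + 8) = (p - 1)*(p + 4)*(p^2 + 3*p + 2) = (p - 1)*(p + 2)*(p + 4)*(p + 1)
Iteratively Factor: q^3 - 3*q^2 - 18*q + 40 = (q - 2)*(q^2 - q - 20) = (q - 5)*(q - 2)*(q + 4)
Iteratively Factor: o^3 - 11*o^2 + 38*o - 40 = (o - 5)*(o^2 - 6*o + 8) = (o - 5)*(o - 4)*(o - 2)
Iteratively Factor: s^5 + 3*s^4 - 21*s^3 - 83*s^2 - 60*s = (s + 1)*(s^4 + 2*s^3 - 23*s^2 - 60*s) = (s + 1)*(s + 4)*(s^3 - 2*s^2 - 15*s) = (s - 5)*(s + 1)*(s + 4)*(s^2 + 3*s) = s*(s - 5)*(s + 1)*(s + 4)*(s + 3)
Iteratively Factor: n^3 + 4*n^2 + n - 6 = (n + 3)*(n^2 + n - 2) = (n + 2)*(n + 3)*(n - 1)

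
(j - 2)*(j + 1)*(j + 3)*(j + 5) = j^4 + 7*j^3 + 5*j^2 - 31*j - 30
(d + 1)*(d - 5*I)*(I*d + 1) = I*d^3 + 6*d^2 + I*d^2 + 6*d - 5*I*d - 5*I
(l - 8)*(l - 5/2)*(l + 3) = l^3 - 15*l^2/2 - 23*l/2 + 60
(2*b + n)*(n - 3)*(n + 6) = 2*b*n^2 + 6*b*n - 36*b + n^3 + 3*n^2 - 18*n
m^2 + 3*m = m*(m + 3)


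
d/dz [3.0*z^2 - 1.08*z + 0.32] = 6.0*z - 1.08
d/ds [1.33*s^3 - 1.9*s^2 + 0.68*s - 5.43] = 3.99*s^2 - 3.8*s + 0.68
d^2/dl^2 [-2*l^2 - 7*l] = -4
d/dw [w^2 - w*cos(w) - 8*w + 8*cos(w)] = w*sin(w) + 2*w - 8*sin(w) - cos(w) - 8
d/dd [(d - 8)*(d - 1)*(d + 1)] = 3*d^2 - 16*d - 1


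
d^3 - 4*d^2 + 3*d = d*(d - 3)*(d - 1)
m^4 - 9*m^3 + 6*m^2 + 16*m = m*(m - 8)*(m - 2)*(m + 1)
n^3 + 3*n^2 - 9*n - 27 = (n - 3)*(n + 3)^2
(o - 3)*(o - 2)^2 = o^3 - 7*o^2 + 16*o - 12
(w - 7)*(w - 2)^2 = w^3 - 11*w^2 + 32*w - 28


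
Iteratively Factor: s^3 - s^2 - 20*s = (s)*(s^2 - s - 20) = s*(s - 5)*(s + 4)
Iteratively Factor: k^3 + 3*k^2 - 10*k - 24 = (k - 3)*(k^2 + 6*k + 8) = (k - 3)*(k + 2)*(k + 4)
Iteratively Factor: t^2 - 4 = (t + 2)*(t - 2)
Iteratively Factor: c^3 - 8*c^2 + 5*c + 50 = (c - 5)*(c^2 - 3*c - 10) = (c - 5)^2*(c + 2)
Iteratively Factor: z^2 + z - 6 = (z - 2)*(z + 3)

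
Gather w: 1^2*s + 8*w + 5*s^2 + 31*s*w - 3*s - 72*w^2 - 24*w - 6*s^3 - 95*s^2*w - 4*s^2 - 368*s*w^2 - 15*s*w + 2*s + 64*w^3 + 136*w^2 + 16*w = -6*s^3 + s^2 + 64*w^3 + w^2*(64 - 368*s) + w*(-95*s^2 + 16*s)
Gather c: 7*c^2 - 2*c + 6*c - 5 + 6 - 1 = 7*c^2 + 4*c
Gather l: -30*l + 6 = 6 - 30*l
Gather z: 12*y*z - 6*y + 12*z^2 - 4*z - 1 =-6*y + 12*z^2 + z*(12*y - 4) - 1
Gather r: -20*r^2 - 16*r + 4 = -20*r^2 - 16*r + 4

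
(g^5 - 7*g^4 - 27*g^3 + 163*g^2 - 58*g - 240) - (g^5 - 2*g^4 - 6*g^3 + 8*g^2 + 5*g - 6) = -5*g^4 - 21*g^3 + 155*g^2 - 63*g - 234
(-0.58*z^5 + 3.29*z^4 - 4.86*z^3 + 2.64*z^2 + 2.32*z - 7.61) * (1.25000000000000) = -0.725*z^5 + 4.1125*z^4 - 6.075*z^3 + 3.3*z^2 + 2.9*z - 9.5125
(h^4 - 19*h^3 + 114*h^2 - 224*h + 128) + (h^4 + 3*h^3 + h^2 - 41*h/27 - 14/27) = 2*h^4 - 16*h^3 + 115*h^2 - 6089*h/27 + 3442/27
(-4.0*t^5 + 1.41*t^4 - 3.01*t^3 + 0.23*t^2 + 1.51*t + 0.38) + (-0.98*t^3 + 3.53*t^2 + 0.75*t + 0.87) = -4.0*t^5 + 1.41*t^4 - 3.99*t^3 + 3.76*t^2 + 2.26*t + 1.25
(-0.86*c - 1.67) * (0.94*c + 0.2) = -0.8084*c^2 - 1.7418*c - 0.334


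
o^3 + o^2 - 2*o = o*(o - 1)*(o + 2)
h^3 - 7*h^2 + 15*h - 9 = (h - 3)^2*(h - 1)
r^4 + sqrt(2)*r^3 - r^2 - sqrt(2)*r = r*(r - 1)*(r + 1)*(r + sqrt(2))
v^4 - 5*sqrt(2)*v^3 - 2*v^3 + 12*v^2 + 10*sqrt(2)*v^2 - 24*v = v*(v - 2)*(v - 3*sqrt(2))*(v - 2*sqrt(2))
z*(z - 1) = z^2 - z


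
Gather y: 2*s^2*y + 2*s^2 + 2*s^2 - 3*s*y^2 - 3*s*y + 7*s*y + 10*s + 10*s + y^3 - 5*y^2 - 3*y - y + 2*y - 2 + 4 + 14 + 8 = 4*s^2 + 20*s + y^3 + y^2*(-3*s - 5) + y*(2*s^2 + 4*s - 2) + 24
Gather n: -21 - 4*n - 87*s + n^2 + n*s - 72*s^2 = n^2 + n*(s - 4) - 72*s^2 - 87*s - 21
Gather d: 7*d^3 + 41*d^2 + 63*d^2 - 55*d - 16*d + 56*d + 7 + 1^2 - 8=7*d^3 + 104*d^2 - 15*d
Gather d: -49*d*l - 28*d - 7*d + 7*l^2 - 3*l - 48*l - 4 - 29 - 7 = d*(-49*l - 35) + 7*l^2 - 51*l - 40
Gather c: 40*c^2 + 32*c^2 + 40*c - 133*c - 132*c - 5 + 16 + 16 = 72*c^2 - 225*c + 27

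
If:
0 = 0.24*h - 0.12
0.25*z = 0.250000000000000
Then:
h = 0.50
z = 1.00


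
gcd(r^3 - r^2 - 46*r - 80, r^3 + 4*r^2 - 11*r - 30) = r^2 + 7*r + 10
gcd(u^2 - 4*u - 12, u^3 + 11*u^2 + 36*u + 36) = u + 2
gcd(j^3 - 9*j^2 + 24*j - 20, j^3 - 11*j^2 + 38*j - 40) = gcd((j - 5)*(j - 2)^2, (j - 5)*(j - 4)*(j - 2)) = j^2 - 7*j + 10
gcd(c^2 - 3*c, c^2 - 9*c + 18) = c - 3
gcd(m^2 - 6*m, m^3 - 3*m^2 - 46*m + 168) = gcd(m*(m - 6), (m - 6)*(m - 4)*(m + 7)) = m - 6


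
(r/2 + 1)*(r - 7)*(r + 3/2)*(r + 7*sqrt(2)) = r^4/2 - 7*r^3/4 + 7*sqrt(2)*r^3/2 - 49*sqrt(2)*r^2/4 - 43*r^2/4 - 301*sqrt(2)*r/4 - 21*r/2 - 147*sqrt(2)/2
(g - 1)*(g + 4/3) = g^2 + g/3 - 4/3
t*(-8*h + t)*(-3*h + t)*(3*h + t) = 72*h^3*t - 9*h^2*t^2 - 8*h*t^3 + t^4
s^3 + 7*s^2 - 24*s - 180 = (s - 5)*(s + 6)^2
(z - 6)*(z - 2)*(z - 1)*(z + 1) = z^4 - 8*z^3 + 11*z^2 + 8*z - 12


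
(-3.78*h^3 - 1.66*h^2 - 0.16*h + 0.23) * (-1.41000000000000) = 5.3298*h^3 + 2.3406*h^2 + 0.2256*h - 0.3243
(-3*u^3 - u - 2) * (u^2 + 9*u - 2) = -3*u^5 - 27*u^4 + 5*u^3 - 11*u^2 - 16*u + 4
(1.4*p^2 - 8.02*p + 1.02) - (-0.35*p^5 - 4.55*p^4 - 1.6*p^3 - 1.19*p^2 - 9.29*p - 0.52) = 0.35*p^5 + 4.55*p^4 + 1.6*p^3 + 2.59*p^2 + 1.27*p + 1.54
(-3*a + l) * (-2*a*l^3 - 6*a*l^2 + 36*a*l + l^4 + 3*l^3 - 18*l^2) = 6*a^2*l^3 + 18*a^2*l^2 - 108*a^2*l - 5*a*l^4 - 15*a*l^3 + 90*a*l^2 + l^5 + 3*l^4 - 18*l^3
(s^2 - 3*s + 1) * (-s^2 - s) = -s^4 + 2*s^3 + 2*s^2 - s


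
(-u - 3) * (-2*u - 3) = 2*u^2 + 9*u + 9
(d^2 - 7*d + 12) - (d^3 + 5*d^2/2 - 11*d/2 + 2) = -d^3 - 3*d^2/2 - 3*d/2 + 10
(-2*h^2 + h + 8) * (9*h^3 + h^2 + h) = -18*h^5 + 7*h^4 + 71*h^3 + 9*h^2 + 8*h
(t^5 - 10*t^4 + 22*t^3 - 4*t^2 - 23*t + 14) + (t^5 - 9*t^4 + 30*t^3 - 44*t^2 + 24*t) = 2*t^5 - 19*t^4 + 52*t^3 - 48*t^2 + t + 14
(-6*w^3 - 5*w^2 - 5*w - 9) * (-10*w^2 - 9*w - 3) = 60*w^5 + 104*w^4 + 113*w^3 + 150*w^2 + 96*w + 27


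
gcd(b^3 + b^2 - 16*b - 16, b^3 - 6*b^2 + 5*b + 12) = b^2 - 3*b - 4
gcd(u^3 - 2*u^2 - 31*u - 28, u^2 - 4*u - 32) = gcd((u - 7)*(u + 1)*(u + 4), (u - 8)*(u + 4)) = u + 4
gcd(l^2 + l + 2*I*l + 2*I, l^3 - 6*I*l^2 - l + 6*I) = l + 1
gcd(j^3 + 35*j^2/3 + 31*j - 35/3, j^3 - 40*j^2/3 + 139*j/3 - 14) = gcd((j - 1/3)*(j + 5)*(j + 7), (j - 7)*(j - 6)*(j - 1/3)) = j - 1/3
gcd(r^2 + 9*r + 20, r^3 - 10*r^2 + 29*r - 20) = 1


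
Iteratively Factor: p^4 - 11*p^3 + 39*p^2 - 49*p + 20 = (p - 1)*(p^3 - 10*p^2 + 29*p - 20) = (p - 4)*(p - 1)*(p^2 - 6*p + 5) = (p - 4)*(p - 1)^2*(p - 5)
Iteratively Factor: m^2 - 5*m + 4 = (m - 4)*(m - 1)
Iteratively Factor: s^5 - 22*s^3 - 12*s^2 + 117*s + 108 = (s - 4)*(s^4 + 4*s^3 - 6*s^2 - 36*s - 27) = (s - 4)*(s + 1)*(s^3 + 3*s^2 - 9*s - 27) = (s - 4)*(s + 1)*(s + 3)*(s^2 - 9) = (s - 4)*(s + 1)*(s + 3)^2*(s - 3)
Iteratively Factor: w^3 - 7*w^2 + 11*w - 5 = (w - 1)*(w^2 - 6*w + 5) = (w - 5)*(w - 1)*(w - 1)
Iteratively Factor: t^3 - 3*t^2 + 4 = (t - 2)*(t^2 - t - 2) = (t - 2)^2*(t + 1)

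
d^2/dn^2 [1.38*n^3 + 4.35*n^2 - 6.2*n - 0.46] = 8.28*n + 8.7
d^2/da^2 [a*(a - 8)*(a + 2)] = 6*a - 12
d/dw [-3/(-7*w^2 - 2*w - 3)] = 6*(-7*w - 1)/(7*w^2 + 2*w + 3)^2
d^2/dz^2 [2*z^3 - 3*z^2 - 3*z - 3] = 12*z - 6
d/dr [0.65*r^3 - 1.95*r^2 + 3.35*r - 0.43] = 1.95*r^2 - 3.9*r + 3.35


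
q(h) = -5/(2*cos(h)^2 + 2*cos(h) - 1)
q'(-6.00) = -1.07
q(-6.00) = -1.81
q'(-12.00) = -3.23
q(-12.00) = -2.37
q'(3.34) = -1.76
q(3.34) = 4.81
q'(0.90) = -17.02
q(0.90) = -4.92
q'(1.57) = -10.05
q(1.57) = 5.01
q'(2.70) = 2.51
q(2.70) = 4.26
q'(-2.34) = -1.39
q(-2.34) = 3.51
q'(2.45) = 1.88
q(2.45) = 3.69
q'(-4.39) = -1.69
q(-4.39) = 3.49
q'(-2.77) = -2.47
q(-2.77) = 4.44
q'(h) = -5*(4*sin(h)*cos(h) + 2*sin(h))/(2*cos(h)^2 + 2*cos(h) - 1)^2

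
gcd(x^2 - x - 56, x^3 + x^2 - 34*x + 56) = x + 7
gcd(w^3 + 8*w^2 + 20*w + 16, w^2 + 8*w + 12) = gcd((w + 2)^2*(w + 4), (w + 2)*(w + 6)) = w + 2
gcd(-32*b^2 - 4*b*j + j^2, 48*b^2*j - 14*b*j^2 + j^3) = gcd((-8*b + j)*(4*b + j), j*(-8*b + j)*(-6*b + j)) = 8*b - j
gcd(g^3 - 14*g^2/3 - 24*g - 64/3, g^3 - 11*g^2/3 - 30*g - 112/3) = g^2 - 6*g - 16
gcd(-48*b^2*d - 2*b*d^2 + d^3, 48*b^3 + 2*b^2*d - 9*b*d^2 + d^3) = 8*b - d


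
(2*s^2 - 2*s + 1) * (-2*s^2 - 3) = -4*s^4 + 4*s^3 - 8*s^2 + 6*s - 3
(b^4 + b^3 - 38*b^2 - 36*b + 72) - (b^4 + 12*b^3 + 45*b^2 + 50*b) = -11*b^3 - 83*b^2 - 86*b + 72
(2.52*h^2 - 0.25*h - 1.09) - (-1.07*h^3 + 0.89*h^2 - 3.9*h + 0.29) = 1.07*h^3 + 1.63*h^2 + 3.65*h - 1.38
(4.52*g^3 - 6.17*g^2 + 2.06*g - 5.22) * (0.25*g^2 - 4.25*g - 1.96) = 1.13*g^5 - 20.7525*g^4 + 17.8783*g^3 + 2.0332*g^2 + 18.1474*g + 10.2312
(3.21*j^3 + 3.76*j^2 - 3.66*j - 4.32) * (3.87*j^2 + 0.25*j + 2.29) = 12.4227*j^5 + 15.3537*j^4 - 5.8733*j^3 - 9.023*j^2 - 9.4614*j - 9.8928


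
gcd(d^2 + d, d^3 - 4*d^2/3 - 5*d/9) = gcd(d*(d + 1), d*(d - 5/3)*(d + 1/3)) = d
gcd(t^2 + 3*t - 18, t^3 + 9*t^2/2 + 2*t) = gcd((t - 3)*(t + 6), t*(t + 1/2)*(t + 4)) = 1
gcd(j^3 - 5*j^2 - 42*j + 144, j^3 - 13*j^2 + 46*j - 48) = j^2 - 11*j + 24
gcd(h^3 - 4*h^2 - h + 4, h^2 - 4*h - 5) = h + 1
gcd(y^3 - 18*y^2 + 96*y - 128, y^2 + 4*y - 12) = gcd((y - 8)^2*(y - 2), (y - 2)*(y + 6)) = y - 2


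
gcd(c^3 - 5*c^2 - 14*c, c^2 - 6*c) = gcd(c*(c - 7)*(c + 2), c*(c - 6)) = c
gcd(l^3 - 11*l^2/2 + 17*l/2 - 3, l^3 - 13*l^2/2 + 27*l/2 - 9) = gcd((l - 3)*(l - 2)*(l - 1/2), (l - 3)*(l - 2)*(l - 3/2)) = l^2 - 5*l + 6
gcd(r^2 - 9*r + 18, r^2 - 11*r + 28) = 1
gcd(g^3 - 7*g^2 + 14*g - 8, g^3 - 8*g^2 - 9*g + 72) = 1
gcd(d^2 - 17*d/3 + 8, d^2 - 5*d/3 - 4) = d - 3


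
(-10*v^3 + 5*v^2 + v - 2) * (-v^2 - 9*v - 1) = 10*v^5 + 85*v^4 - 36*v^3 - 12*v^2 + 17*v + 2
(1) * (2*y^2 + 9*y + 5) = 2*y^2 + 9*y + 5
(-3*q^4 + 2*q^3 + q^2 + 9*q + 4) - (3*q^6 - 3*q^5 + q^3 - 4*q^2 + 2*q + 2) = -3*q^6 + 3*q^5 - 3*q^4 + q^3 + 5*q^2 + 7*q + 2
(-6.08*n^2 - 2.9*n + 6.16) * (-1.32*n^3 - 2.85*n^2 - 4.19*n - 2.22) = 8.0256*n^5 + 21.156*n^4 + 25.609*n^3 + 8.0926*n^2 - 19.3724*n - 13.6752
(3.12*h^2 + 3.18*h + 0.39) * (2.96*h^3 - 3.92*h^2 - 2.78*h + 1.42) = 9.2352*h^5 - 2.8176*h^4 - 19.9848*h^3 - 5.9388*h^2 + 3.4314*h + 0.5538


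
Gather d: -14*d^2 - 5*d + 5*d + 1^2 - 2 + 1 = -14*d^2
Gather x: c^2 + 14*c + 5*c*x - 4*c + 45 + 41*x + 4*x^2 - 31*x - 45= c^2 + 10*c + 4*x^2 + x*(5*c + 10)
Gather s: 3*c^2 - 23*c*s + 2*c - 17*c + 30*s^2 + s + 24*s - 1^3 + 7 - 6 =3*c^2 - 15*c + 30*s^2 + s*(25 - 23*c)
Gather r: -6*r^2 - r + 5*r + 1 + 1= -6*r^2 + 4*r + 2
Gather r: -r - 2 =-r - 2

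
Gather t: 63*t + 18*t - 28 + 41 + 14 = 81*t + 27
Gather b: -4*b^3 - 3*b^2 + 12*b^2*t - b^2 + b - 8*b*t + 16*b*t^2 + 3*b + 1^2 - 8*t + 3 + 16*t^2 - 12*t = -4*b^3 + b^2*(12*t - 4) + b*(16*t^2 - 8*t + 4) + 16*t^2 - 20*t + 4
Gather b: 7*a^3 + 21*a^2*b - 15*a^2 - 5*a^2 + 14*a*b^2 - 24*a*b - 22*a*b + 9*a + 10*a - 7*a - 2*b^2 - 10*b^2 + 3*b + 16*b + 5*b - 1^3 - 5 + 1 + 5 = 7*a^3 - 20*a^2 + 12*a + b^2*(14*a - 12) + b*(21*a^2 - 46*a + 24)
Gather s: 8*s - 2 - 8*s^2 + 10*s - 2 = -8*s^2 + 18*s - 4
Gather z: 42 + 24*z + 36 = 24*z + 78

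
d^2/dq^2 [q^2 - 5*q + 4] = 2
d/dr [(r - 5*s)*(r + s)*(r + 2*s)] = 3*r^2 - 4*r*s - 13*s^2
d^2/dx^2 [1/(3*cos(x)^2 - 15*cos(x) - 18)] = (4*sin(x)^4 - 51*sin(x)^2 - 45*cos(x)/4 - 15*cos(3*x)/4 - 15)/(3*(sin(x)^2 + 5*cos(x) + 5)^3)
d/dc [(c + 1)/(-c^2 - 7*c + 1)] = (-c^2 - 7*c + (c + 1)*(2*c + 7) + 1)/(c^2 + 7*c - 1)^2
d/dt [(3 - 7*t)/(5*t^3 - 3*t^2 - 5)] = (-35*t^3 + 21*t^2 + 3*t*(5*t - 2)*(7*t - 3) + 35)/(-5*t^3 + 3*t^2 + 5)^2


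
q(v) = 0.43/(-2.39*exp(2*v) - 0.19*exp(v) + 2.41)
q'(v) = 0.43*(4.78*exp(2*v) + 0.19*exp(v))/(-2.39*exp(2*v) - 0.19*exp(v) + 2.41)^2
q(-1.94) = 0.18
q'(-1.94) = 0.01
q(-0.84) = 0.23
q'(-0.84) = 0.12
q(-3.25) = 0.18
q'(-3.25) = 0.00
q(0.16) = -0.39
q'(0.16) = 2.40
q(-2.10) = 0.18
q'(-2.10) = 0.01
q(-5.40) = 0.18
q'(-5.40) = 0.00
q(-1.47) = 0.19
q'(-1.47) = 0.03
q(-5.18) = 0.18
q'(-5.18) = 0.00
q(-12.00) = 0.18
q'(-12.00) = 0.00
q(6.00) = 0.00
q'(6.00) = 0.00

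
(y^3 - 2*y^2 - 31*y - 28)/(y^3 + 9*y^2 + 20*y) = (y^2 - 6*y - 7)/(y*(y + 5))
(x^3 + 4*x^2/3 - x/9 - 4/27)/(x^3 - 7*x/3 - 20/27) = (3*x - 1)/(3*x - 5)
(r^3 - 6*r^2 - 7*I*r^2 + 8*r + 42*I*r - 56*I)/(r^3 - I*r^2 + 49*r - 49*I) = (r^2 - 6*r + 8)/(r^2 + 6*I*r + 7)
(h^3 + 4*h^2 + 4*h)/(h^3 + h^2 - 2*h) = (h + 2)/(h - 1)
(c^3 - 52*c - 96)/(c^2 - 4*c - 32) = (c^2 + 8*c + 12)/(c + 4)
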